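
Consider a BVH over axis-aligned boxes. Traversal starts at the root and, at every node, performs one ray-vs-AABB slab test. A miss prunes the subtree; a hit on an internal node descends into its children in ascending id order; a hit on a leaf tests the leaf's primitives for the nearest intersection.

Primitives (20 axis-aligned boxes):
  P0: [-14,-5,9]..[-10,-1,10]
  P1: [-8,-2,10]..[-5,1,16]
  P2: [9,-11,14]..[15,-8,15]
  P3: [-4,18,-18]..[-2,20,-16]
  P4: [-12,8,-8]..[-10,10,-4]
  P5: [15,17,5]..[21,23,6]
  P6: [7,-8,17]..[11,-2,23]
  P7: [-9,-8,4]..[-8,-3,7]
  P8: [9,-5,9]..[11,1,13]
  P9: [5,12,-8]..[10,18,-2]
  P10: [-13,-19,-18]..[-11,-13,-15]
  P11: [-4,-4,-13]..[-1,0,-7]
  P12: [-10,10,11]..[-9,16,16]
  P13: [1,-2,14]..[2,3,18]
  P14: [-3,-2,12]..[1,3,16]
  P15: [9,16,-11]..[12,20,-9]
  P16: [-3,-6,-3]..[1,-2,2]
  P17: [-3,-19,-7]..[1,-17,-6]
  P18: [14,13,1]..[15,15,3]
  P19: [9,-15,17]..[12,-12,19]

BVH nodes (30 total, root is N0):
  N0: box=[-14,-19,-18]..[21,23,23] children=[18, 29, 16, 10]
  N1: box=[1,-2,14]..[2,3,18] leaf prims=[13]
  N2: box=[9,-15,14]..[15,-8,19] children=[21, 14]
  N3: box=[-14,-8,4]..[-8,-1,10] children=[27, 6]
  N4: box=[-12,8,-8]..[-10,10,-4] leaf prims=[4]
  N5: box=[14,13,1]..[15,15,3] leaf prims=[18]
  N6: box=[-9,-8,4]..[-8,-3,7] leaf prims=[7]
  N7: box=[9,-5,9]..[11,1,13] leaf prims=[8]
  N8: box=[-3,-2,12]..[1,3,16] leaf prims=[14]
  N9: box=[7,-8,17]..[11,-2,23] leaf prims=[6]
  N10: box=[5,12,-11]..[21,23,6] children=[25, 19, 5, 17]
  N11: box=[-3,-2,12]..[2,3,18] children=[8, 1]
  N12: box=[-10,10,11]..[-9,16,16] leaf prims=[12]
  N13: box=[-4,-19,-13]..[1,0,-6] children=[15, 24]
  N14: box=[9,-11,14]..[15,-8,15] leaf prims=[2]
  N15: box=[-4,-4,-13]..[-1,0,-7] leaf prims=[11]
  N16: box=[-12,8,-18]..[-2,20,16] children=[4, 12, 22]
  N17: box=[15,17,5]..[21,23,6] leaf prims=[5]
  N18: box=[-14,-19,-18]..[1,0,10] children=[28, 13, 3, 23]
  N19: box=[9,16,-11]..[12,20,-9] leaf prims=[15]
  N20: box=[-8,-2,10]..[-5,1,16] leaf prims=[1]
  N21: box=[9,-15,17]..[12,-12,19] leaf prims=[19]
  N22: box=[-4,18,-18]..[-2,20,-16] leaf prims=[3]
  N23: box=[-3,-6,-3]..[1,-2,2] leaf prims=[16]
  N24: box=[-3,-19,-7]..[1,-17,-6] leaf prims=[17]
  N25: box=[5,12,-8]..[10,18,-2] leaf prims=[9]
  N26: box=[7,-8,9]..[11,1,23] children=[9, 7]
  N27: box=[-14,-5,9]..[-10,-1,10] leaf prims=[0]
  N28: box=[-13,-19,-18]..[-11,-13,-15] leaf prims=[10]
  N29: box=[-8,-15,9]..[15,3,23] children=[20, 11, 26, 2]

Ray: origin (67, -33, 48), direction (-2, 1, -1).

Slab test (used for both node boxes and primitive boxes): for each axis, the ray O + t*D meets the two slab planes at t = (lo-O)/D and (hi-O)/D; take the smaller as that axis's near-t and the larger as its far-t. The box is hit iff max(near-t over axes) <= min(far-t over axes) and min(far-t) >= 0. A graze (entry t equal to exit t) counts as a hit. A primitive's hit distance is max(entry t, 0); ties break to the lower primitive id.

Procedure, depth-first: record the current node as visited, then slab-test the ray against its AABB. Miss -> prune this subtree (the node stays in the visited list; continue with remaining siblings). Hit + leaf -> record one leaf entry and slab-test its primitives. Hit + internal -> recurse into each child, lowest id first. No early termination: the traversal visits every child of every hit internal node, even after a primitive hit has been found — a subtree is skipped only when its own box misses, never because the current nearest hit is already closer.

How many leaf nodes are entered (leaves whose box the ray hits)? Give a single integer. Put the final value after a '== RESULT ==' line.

Traverse from the root:
N0 x:[23,81/2] y:[14,56] z:[25,66] -> hit [25,81/2], descend [10, 16, 18, 29]
  N10 x:[23,31] y:[45,56] z:[42,59] -> miss, prune
  N16 x:[69/2,79/2] y:[41,53] z:[32,66] -> miss, prune
  N18 x:[33,81/2] y:[14,33] z:[38,66] -> miss, prune
  N29 x:[26,75/2] y:[18,36] z:[25,39] -> hit [26,36], descend [2, 11, 20, 26]
    N2 x:[26,29] y:[18,25] z:[29,34] -> miss, prune
    N11 x:[65/2,35] y:[31,36] z:[30,36] -> hit [65/2,35], descend [1, 8]
      N1 x:[65/2,33] y:[31,36] z:[30,34] -> hit [65/2,33] leaf, test {P13@t=65/2}
      N8 x:[33,35] y:[31,36] z:[32,36] -> hit [33,35] leaf, test {P14@t=33}
    N20 x:[36,75/2] y:[31,34] z:[32,38] -> miss, prune
    N26 x:[28,30] y:[25,34] z:[25,39] -> hit [28,30], descend [7, 9]
      N7 x:[28,29] y:[28,34] z:[35,39] -> miss, prune
      N9 x:[28,30] y:[25,31] z:[25,31] -> hit [28,30] leaf, test {P6@t=28}

13 AABB tests over nodes [0, 10, 16, 18, 29, 2, 11, 1, 8, 20, 26, 7, 9]; 3 leaves entered; closest P6.

== RESULT ==
3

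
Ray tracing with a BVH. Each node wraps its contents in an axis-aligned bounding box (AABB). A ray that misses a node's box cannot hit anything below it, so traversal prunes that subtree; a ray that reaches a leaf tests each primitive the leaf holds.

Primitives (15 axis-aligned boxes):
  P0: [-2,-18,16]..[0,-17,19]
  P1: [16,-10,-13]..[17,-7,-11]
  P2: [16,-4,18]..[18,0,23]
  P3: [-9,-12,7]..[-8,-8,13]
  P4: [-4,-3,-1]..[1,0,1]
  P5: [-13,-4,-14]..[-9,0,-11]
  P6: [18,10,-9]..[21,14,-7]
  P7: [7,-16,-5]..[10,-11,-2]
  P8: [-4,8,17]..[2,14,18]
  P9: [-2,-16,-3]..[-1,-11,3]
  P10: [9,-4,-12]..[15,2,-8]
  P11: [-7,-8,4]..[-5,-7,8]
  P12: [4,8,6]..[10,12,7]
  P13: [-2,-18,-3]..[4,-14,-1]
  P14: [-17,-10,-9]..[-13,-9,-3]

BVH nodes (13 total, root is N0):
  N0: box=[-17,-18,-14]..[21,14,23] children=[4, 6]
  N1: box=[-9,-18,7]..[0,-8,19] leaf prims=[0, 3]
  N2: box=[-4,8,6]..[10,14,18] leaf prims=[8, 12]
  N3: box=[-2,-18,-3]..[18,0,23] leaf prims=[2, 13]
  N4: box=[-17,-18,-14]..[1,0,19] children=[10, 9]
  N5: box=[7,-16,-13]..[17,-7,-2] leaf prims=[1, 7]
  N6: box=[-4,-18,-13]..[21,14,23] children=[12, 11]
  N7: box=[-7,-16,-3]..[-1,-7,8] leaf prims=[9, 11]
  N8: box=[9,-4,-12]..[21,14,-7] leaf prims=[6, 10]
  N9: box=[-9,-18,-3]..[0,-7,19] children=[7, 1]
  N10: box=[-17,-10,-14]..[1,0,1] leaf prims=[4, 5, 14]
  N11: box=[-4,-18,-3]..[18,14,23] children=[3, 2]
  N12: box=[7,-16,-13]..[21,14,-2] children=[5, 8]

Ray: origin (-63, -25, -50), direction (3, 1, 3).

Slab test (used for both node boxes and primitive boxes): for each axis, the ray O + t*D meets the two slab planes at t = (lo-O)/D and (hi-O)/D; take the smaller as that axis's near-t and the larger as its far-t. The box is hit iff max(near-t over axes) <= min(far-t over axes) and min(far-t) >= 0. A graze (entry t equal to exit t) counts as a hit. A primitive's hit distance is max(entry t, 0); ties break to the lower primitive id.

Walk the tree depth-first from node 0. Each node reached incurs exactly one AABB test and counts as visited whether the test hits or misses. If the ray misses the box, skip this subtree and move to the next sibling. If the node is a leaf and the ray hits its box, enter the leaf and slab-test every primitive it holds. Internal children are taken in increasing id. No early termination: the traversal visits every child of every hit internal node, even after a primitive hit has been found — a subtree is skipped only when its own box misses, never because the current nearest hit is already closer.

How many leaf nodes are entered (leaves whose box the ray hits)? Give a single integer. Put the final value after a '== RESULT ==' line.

Trace the traversal:
N0 x:[46/3,28] y:[7,39] z:[12,73/3] -> hit [46/3,73/3], descend [4, 6]
  N4 x:[46/3,64/3] y:[7,25] z:[12,23] -> hit [46/3,64/3], descend [9, 10]
    N9 x:[18,21] y:[7,18] z:[47/3,23] -> hit [18,18], descend [1, 7]
      N1 x:[18,21] y:[7,17] z:[19,23] -> miss, prune
      N7 x:[56/3,62/3] y:[9,18] z:[47/3,58/3] -> miss, prune
    N10 x:[46/3,64/3] y:[15,25] z:[12,17] -> hit [46/3,17] leaf, test {P4(miss), P5(miss), P14@t=46/3}
  N6 x:[59/3,28] y:[7,39] z:[37/3,73/3] -> hit [59/3,73/3], descend [11, 12]
    N11 x:[59/3,27] y:[7,39] z:[47/3,73/3] -> hit [59/3,73/3], descend [2, 3]
      N2 x:[59/3,73/3] y:[33,39] z:[56/3,68/3] -> miss, prune
      N3 x:[61/3,27] y:[7,25] z:[47/3,73/3] -> hit [61/3,73/3] leaf, test {P2(miss), P13(miss)}
    N12 x:[70/3,28] y:[9,39] z:[37/3,16] -> miss, prune

11 AABB tests over nodes [0, 4, 9, 1, 7, 10, 6, 11, 2, 3, 12]; 2 leaves entered; closest P14.

== RESULT ==
2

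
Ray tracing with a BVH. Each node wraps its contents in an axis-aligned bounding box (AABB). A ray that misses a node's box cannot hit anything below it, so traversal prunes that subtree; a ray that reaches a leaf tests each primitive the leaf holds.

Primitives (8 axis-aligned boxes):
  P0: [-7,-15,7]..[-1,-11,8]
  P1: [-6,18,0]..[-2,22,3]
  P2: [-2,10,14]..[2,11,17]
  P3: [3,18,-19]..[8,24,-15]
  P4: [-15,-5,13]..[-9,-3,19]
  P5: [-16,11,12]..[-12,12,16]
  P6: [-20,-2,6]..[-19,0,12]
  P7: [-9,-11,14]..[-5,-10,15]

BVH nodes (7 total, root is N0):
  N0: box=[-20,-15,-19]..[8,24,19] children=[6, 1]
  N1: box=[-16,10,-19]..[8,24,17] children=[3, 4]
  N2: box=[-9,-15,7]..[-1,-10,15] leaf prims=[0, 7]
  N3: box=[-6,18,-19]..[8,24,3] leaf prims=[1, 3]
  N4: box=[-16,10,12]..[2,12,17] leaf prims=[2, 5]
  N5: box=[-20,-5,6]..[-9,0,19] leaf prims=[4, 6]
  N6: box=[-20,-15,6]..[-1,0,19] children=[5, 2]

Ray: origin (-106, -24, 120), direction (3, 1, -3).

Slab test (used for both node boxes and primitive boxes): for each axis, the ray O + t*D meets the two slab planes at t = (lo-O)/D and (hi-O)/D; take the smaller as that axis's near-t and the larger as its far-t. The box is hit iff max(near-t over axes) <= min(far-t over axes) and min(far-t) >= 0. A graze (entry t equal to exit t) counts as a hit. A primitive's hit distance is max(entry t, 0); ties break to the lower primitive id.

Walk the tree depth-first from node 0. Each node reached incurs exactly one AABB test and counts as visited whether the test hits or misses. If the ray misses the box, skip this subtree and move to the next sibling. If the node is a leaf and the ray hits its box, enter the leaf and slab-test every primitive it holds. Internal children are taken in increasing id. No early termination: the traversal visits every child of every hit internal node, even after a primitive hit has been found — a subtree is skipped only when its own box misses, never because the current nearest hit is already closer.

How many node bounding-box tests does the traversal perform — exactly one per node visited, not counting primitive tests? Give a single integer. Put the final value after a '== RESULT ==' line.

Traverse from the root:
N0 x:[86/3,38] y:[9,48] z:[101/3,139/3] -> hit [101/3,38], descend [1, 6]
  N1 x:[30,38] y:[34,48] z:[103/3,139/3] -> hit [103/3,38], descend [3, 4]
    N3 x:[100/3,38] y:[42,48] z:[39,139/3] -> miss, prune
    N4 x:[30,36] y:[34,36] z:[103/3,36] -> hit [103/3,36] leaf, test {P2@t=104/3, P5(miss)}
  N6 x:[86/3,35] y:[9,24] z:[101/3,38] -> miss, prune

Visited [0, 1, 3, 4, 6]. Tests: 5 box, 1 leaf. Nearest: P2.

== RESULT ==
5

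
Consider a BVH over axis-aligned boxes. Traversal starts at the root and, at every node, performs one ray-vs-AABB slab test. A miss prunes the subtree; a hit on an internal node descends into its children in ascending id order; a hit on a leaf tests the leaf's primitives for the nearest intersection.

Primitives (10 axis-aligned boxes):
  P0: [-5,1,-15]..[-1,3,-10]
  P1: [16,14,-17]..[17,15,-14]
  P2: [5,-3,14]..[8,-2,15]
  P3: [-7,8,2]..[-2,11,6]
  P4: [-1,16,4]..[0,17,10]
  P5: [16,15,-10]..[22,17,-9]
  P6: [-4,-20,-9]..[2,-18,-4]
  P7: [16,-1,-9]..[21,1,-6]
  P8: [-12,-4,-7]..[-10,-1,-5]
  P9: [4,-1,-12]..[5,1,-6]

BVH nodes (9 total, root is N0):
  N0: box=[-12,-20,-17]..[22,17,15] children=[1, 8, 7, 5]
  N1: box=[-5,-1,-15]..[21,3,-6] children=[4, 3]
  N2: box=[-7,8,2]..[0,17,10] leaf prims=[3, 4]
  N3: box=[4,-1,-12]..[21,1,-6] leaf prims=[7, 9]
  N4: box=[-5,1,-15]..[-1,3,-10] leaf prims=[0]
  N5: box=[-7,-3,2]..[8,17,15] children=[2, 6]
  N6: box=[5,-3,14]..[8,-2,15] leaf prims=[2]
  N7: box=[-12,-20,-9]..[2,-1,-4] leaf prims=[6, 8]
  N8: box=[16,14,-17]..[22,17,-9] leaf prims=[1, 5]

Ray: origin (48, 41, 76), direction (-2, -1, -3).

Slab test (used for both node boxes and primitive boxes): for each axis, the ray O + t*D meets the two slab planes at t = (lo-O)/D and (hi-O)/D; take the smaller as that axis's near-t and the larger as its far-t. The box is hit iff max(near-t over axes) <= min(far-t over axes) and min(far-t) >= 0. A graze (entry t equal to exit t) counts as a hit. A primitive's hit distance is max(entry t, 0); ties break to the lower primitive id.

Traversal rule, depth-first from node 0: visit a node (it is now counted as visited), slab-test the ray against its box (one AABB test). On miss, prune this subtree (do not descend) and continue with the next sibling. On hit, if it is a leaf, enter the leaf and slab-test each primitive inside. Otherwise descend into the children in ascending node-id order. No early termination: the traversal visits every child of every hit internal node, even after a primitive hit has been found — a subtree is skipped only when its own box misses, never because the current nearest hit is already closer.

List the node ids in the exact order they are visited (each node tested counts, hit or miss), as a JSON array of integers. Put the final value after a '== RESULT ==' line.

Trace the traversal:
N0 x:[13,30] y:[24,61] z:[61/3,31] -> hit [24,30], descend [1, 5, 7, 8]
  N1 x:[27/2,53/2] y:[38,42] z:[82/3,91/3] -> miss, prune
  N5 x:[20,55/2] y:[24,44] z:[61/3,74/3] -> hit [24,74/3], descend [2, 6]
    N2 x:[24,55/2] y:[24,33] z:[22,74/3] -> hit [24,74/3] leaf, test {P3(miss), P4@t=24}
    N6 x:[20,43/2] y:[43,44] z:[61/3,62/3] -> miss, prune
  N7 x:[23,30] y:[42,61] z:[80/3,85/3] -> miss, prune
  N8 x:[13,16] y:[24,27] z:[85/3,31] -> miss, prune

order=[0, 1, 5, 2, 6, 7, 8]  |boxes|=7  |leaves|=1  hit=P4

== RESULT ==
[0, 1, 5, 2, 6, 7, 8]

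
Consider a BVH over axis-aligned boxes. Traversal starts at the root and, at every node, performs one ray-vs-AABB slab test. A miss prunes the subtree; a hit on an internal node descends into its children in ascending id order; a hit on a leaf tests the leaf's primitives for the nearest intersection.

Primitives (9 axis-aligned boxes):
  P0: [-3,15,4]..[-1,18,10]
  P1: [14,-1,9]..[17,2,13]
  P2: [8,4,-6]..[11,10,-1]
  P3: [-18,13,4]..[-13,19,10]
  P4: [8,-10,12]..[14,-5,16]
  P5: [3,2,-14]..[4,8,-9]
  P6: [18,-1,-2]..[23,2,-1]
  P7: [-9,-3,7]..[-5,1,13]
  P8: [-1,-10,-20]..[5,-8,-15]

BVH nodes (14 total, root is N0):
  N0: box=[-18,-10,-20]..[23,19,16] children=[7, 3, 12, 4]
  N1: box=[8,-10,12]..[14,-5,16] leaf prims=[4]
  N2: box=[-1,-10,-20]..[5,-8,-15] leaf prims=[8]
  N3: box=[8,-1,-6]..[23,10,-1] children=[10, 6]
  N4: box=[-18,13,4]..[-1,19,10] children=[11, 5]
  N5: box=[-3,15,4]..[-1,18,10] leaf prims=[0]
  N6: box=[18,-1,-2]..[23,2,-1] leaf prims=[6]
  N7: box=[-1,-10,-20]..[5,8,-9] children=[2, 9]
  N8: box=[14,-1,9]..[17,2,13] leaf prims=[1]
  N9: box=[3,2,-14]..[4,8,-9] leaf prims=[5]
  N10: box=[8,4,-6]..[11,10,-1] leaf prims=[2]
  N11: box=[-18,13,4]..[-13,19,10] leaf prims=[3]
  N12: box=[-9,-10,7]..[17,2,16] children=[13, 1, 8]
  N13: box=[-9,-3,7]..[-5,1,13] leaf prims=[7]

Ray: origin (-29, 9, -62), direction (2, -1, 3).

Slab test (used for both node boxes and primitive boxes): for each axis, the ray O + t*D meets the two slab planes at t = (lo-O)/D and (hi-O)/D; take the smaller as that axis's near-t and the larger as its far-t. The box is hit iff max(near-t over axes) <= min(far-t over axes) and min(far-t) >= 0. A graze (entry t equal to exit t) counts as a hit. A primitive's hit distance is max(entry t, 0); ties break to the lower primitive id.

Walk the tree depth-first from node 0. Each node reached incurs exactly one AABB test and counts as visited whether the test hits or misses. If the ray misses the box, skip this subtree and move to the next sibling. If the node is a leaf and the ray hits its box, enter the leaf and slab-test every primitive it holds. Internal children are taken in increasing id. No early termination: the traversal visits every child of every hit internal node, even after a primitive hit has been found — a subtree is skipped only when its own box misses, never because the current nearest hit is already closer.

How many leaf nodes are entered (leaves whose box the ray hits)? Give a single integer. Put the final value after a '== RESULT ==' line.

Trace the traversal:
N0 x:[11/2,26] y:[-10,19] z:[14,26] -> hit [14,19], descend [3, 4, 7, 12]
  N3 x:[37/2,26] y:[-1,10] z:[56/3,61/3] -> miss, prune
  N4 x:[11/2,14] y:[-10,-4] z:[22,24] -> miss, prune
  N7 x:[14,17] y:[1,19] z:[14,53/3] -> hit [14,17], descend [2, 9]
    N2 x:[14,17] y:[17,19] z:[14,47/3] -> miss, prune
    N9 x:[16,33/2] y:[1,7] z:[16,53/3] -> miss, prune
  N12 x:[10,23] y:[7,19] z:[23,26] -> miss, prune

7 AABB tests over nodes [0, 3, 4, 7, 2, 9, 12]; 0 leaves entered; closest miss.

== RESULT ==
0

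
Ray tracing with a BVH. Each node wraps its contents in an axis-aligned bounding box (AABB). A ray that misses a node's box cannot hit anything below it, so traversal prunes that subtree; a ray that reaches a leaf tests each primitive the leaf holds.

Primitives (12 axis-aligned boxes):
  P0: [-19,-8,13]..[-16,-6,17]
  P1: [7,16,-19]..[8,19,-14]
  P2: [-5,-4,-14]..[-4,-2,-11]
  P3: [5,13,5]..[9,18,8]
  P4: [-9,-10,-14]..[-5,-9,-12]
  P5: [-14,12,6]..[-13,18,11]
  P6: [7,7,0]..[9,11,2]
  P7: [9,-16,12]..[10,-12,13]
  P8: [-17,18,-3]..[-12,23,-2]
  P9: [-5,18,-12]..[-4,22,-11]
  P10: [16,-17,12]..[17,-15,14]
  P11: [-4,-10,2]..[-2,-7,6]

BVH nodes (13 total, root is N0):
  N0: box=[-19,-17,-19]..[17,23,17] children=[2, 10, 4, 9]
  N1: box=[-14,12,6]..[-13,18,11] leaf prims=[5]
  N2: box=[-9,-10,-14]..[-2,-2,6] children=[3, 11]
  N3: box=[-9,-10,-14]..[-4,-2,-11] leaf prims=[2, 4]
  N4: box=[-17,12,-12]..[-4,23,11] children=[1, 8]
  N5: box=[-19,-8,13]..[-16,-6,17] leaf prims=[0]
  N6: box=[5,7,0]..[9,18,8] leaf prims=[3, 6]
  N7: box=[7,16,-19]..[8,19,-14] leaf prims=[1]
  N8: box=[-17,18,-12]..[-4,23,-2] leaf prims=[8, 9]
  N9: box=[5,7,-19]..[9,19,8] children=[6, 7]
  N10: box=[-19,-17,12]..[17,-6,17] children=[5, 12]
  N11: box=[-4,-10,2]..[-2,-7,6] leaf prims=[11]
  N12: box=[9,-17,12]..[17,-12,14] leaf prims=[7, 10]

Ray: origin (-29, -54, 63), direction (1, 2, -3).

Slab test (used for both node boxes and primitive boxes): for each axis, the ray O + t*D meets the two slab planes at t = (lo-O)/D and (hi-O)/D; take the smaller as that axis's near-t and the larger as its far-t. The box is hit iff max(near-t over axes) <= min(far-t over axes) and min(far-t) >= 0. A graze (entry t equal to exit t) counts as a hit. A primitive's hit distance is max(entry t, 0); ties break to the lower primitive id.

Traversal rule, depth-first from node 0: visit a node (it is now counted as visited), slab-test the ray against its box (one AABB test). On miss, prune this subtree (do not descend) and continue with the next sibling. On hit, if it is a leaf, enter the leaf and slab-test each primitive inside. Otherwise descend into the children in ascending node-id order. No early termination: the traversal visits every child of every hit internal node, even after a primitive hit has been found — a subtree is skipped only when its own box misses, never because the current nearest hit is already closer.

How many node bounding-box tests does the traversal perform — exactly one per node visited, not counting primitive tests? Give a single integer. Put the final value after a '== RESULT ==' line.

Traverse from the root:
N0 x:[10,46] y:[37/2,77/2] z:[46/3,82/3] -> hit [37/2,82/3], descend [2, 4, 9, 10]
  N2 x:[20,27] y:[22,26] z:[19,77/3] -> hit [22,77/3], descend [3, 11]
    N3 x:[20,25] y:[22,26] z:[74/3,77/3] -> hit [74/3,25] leaf, test {P2@t=25, P4(miss)}
    N11 x:[25,27] y:[22,47/2] z:[19,61/3] -> miss, prune
  N4 x:[12,25] y:[33,77/2] z:[52/3,25] -> miss, prune
  N9 x:[34,38] y:[61/2,73/2] z:[55/3,82/3] -> miss, prune
  N10 x:[10,46] y:[37/2,24] z:[46/3,17] -> miss, prune

Summary -> nodes [0, 2, 3, 11, 4, 9, 10]; box-tests=7; leaf-entries=1; first=P2

== RESULT ==
7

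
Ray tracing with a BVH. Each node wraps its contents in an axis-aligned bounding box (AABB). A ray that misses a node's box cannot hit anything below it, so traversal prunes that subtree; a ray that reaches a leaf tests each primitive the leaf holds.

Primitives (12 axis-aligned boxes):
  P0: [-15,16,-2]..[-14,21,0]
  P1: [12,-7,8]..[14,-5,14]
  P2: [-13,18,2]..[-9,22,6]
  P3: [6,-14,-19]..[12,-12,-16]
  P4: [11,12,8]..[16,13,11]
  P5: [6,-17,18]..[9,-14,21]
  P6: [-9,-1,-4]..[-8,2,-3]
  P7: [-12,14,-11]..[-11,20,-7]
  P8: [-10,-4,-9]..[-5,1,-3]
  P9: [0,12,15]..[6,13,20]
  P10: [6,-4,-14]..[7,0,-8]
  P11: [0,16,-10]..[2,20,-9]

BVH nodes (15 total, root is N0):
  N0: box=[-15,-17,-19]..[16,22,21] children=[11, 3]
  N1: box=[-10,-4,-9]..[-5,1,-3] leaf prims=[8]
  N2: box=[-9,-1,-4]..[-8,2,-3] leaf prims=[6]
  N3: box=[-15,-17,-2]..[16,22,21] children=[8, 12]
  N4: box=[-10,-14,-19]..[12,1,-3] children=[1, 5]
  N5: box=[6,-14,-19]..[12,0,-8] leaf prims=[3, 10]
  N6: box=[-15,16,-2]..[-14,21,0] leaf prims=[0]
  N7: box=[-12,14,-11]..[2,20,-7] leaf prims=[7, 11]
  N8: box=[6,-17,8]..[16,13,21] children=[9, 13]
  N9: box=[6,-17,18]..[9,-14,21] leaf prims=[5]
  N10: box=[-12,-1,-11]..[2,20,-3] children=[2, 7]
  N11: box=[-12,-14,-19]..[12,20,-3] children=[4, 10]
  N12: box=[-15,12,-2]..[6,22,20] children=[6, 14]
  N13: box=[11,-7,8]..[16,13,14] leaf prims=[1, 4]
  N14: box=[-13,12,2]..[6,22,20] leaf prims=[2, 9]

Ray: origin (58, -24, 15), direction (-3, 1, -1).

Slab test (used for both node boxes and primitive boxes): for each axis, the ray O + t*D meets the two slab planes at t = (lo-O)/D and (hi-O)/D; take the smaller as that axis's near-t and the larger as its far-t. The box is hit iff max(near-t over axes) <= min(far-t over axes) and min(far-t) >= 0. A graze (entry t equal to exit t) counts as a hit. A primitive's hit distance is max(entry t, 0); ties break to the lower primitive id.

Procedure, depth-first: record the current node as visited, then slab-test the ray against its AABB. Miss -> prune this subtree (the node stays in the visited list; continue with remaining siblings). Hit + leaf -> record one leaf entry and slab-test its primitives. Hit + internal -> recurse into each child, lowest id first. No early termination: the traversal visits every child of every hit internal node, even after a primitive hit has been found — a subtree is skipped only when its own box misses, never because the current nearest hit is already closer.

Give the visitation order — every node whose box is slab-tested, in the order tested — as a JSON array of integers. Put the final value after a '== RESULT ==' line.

Traverse from the root:
N0 x:[14,73/3] y:[7,46] z:[-6,34] -> hit [14,73/3], descend [3, 11]
  N3 x:[14,73/3] y:[7,46] z:[-6,17] -> hit [14,17], descend [8, 12]
    N8 x:[14,52/3] y:[7,37] z:[-6,7] -> miss, prune
    N12 x:[52/3,73/3] y:[36,46] z:[-5,17] -> miss, prune
  N11 x:[46/3,70/3] y:[10,44] z:[18,34] -> hit [18,70/3], descend [4, 10]
    N4 x:[46/3,68/3] y:[10,25] z:[18,34] -> hit [18,68/3], descend [1, 5]
      N1 x:[21,68/3] y:[20,25] z:[18,24] -> hit [21,68/3] leaf, test {P8@t=21}
      N5 x:[46/3,52/3] y:[10,24] z:[23,34] -> miss, prune
    N10 x:[56/3,70/3] y:[23,44] z:[18,26] -> hit [23,70/3], descend [2, 7]
      N2 x:[22,67/3] y:[23,26] z:[18,19] -> miss, prune
      N7 x:[56/3,70/3] y:[38,44] z:[22,26] -> miss, prune

order=[0, 3, 8, 12, 11, 4, 1, 5, 10, 2, 7]  |boxes|=11  |leaves|=1  hit=P8

== RESULT ==
[0, 3, 8, 12, 11, 4, 1, 5, 10, 2, 7]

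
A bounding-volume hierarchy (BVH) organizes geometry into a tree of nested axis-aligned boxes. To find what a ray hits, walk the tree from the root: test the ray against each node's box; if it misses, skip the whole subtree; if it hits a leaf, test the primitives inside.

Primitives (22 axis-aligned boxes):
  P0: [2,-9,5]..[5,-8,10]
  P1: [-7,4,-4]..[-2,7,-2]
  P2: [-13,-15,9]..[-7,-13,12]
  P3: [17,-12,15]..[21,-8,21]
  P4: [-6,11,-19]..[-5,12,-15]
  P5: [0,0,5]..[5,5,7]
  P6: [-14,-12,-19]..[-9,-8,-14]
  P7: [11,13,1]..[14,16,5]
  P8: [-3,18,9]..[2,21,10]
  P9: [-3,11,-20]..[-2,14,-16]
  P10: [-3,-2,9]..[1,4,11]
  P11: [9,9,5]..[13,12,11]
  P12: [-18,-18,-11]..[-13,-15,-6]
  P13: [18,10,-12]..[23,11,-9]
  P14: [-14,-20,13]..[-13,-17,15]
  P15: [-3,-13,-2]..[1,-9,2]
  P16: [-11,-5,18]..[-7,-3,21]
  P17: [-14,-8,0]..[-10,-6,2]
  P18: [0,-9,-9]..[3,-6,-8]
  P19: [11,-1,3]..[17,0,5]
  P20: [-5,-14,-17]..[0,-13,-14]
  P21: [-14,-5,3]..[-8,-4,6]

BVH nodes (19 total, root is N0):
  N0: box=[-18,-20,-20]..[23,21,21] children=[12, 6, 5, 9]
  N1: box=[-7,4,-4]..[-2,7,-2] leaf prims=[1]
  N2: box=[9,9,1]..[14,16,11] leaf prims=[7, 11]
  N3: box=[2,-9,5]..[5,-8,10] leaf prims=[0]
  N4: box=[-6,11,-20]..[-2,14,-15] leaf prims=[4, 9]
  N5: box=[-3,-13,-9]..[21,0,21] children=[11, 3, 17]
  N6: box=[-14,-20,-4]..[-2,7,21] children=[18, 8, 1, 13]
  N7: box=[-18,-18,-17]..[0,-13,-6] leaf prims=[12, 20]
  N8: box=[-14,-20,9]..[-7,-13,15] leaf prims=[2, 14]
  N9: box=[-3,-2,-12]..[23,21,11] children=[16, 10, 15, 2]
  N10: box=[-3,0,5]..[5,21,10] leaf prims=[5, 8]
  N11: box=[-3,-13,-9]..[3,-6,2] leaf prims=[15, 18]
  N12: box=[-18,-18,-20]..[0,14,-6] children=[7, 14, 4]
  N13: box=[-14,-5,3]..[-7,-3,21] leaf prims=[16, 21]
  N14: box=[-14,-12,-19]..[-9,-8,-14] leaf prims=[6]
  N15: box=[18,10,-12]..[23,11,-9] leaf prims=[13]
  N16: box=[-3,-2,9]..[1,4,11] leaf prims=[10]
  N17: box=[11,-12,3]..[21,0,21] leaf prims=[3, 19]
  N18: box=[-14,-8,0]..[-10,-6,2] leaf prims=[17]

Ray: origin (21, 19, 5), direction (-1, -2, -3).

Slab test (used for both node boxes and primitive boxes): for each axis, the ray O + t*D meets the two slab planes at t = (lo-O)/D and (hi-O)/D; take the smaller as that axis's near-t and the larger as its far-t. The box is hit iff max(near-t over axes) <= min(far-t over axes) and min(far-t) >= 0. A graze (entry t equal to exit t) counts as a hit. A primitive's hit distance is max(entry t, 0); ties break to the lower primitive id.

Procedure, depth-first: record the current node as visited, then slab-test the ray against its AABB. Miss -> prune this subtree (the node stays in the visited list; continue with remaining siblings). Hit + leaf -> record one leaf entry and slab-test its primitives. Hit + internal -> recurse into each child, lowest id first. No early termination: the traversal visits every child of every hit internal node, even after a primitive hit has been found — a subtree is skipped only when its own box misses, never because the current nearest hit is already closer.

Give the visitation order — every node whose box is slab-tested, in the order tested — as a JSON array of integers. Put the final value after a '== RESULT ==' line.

Traverse from the root:
N0 x:[-2,39] y:[-1,39/2] z:[-16/3,25/3] -> hit [-1,25/3], descend [5, 6, 9, 12]
  N5 x:[0,24] y:[19/2,16] z:[-16/3,14/3] -> miss, prune
  N6 x:[23,35] y:[6,39/2] z:[-16/3,3] -> miss, prune
  N9 x:[-2,24] y:[-1,21/2] z:[-2,17/3] -> hit [-1,17/3], descend [2, 10, 15, 16]
    N2 x:[7,12] y:[3/2,5] z:[-2,4/3] -> miss, prune
    N10 x:[16,24] y:[-1,19/2] z:[-5/3,0] -> miss, prune
    N15 x:[-2,3] y:[4,9/2] z:[14/3,17/3] -> miss, prune
    N16 x:[20,24] y:[15/2,21/2] z:[-2,-4/3] -> miss, prune
  N12 x:[21,39] y:[5/2,37/2] z:[11/3,25/3] -> miss, prune

Visited [0, 5, 6, 9, 2, 10, 15, 16, 12]. Tests: 9 box, 0 leaf. Nearest: miss.

== RESULT ==
[0, 5, 6, 9, 2, 10, 15, 16, 12]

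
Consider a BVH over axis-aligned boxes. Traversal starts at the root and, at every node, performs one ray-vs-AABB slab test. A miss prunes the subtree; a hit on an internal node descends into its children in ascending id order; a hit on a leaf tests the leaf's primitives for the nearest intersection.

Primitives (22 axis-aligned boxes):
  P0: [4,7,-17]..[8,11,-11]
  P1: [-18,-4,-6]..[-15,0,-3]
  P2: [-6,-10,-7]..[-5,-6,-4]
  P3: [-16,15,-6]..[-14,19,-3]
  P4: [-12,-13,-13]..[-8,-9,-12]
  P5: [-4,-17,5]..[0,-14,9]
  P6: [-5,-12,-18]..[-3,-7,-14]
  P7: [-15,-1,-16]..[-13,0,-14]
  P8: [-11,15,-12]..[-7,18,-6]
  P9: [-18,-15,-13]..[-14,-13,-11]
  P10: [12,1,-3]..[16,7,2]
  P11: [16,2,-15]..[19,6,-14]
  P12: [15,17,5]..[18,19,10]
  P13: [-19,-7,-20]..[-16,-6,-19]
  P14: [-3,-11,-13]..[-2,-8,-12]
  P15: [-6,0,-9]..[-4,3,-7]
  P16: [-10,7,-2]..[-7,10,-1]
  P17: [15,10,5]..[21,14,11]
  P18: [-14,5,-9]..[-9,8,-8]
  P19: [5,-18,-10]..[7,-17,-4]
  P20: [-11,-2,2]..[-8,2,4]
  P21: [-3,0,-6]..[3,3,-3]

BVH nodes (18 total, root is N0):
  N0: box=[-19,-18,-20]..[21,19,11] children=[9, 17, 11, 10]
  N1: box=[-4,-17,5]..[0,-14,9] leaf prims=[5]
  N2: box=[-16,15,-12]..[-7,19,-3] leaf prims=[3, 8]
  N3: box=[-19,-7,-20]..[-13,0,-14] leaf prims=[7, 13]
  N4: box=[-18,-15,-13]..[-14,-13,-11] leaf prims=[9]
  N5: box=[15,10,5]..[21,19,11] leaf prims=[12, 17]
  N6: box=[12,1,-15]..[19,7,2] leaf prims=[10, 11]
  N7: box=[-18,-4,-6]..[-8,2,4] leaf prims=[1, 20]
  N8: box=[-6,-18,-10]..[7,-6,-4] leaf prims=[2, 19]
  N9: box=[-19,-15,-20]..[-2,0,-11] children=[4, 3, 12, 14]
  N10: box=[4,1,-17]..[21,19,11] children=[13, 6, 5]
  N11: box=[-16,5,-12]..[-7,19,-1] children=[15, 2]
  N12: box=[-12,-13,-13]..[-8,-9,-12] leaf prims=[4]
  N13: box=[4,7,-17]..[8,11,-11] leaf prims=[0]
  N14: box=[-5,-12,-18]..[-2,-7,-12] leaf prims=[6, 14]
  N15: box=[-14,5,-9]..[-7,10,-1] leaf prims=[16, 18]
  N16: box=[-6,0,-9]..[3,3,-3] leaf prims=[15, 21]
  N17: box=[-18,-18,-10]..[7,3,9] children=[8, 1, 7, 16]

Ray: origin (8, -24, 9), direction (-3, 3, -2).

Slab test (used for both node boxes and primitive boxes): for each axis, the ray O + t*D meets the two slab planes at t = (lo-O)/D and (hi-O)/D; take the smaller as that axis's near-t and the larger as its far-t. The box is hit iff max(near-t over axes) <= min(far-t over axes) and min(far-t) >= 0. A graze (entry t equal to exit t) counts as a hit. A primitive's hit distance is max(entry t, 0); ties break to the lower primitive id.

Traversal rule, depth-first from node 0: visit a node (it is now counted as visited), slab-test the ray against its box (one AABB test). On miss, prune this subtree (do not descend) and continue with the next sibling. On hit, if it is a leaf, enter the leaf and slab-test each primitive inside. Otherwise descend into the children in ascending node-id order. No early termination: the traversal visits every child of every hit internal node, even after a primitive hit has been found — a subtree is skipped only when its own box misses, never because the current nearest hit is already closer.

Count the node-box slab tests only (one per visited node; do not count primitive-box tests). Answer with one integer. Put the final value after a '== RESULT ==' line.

Trace the traversal:
N0 x:[-13/3,9] y:[2,43/3] z:[-1,29/2] -> hit [2,9], descend [9, 10, 11, 17]
  N9 x:[10/3,9] y:[3,8] z:[10,29/2] -> miss, prune
  N10 x:[-13/3,4/3] y:[25/3,43/3] z:[-1,13] -> miss, prune
  N11 x:[5,8] y:[29/3,43/3] z:[5,21/2] -> miss, prune
  N17 x:[1/3,26/3] y:[2,9] z:[0,19/2] -> hit [2,26/3], descend [1, 7, 8, 16]
    N1 x:[8/3,4] y:[7/3,10/3] z:[0,2] -> miss, prune
    N7 x:[16/3,26/3] y:[20/3,26/3] z:[5/2,15/2] -> hit [20/3,15/2] leaf, test {P1(miss), P20(miss)}
    N8 x:[1/3,14/3] y:[2,6] z:[13/2,19/2] -> miss, prune
    N16 x:[5/3,14/3] y:[8,9] z:[6,9] -> miss, prune

Visited [0, 9, 10, 11, 17, 1, 7, 8, 16]. Tests: 9 box, 1 leaf. Nearest: miss.

== RESULT ==
9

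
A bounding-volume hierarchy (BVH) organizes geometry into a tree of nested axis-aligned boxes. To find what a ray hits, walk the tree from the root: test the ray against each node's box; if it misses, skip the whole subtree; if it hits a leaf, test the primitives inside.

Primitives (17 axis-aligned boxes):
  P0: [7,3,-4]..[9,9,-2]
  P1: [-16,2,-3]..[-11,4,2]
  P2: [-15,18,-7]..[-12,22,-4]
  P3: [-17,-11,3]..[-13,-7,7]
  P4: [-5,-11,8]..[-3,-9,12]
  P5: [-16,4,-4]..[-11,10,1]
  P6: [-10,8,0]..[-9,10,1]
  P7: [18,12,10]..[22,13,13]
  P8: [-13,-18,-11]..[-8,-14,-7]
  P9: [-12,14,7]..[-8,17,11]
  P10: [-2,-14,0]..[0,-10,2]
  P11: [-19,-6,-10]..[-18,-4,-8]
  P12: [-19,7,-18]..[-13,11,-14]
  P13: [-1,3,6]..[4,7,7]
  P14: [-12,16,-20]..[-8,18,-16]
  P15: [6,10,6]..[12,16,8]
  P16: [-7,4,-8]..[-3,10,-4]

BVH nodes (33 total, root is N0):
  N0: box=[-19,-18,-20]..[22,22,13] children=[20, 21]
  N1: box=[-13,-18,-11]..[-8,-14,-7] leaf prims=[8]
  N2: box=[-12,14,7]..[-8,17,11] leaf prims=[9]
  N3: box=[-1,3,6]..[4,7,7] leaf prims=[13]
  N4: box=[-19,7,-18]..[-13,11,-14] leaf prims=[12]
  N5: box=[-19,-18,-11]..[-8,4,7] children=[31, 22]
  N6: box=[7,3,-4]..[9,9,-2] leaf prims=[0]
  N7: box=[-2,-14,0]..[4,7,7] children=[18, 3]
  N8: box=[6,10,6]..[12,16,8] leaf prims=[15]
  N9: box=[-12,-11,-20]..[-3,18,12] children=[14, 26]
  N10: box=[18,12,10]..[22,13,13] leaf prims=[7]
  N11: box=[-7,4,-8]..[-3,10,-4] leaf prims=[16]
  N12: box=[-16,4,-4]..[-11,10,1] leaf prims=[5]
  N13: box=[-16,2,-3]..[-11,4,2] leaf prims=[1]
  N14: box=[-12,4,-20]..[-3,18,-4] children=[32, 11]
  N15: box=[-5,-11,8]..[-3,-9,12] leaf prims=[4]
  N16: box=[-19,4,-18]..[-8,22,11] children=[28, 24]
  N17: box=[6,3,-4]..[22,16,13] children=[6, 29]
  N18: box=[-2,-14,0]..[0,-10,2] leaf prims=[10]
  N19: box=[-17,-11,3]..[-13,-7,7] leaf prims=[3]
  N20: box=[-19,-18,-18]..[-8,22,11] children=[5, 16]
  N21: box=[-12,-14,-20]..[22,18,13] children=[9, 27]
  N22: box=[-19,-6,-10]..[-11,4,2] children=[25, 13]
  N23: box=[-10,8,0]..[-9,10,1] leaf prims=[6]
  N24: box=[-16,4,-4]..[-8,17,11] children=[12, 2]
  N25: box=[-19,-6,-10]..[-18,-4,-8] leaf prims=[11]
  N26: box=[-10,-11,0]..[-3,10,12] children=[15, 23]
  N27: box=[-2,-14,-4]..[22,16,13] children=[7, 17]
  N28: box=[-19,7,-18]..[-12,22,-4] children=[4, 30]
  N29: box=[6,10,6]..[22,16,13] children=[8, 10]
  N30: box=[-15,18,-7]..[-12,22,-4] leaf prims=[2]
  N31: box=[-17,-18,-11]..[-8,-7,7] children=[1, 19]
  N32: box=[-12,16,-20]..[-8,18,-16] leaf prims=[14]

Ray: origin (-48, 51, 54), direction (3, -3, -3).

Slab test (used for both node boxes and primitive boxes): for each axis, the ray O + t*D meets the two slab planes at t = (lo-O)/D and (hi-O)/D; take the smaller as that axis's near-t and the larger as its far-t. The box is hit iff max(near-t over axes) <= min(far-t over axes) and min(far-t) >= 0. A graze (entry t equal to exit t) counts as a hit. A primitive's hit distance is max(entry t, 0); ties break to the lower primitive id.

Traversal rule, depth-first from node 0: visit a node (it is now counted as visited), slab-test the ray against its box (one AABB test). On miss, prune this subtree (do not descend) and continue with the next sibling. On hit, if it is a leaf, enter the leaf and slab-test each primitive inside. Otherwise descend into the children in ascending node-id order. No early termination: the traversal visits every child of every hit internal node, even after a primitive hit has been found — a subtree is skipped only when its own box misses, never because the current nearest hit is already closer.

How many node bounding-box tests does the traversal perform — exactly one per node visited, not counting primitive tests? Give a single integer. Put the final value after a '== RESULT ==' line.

Walk:
N0 x:[29/3,70/3] y:[29/3,23] z:[41/3,74/3] -> hit [41/3,23], descend [20, 21]
  N20 x:[29/3,40/3] y:[29/3,23] z:[43/3,24] -> miss, prune
  N21 x:[12,70/3] y:[11,65/3] z:[41/3,74/3] -> hit [41/3,65/3], descend [9, 27]
    N9 x:[12,15] y:[11,62/3] z:[14,74/3] -> hit [14,15], descend [14, 26]
      N14 x:[12,15] y:[11,47/3] z:[58/3,74/3] -> miss, prune
      N26 x:[38/3,15] y:[41/3,62/3] z:[14,18] -> hit [14,15], descend [15, 23]
        N15 x:[43/3,15] y:[20,62/3] z:[14,46/3] -> miss, prune
        N23 x:[38/3,13] y:[41/3,43/3] z:[53/3,18] -> miss, prune
    N27 x:[46/3,70/3] y:[35/3,65/3] z:[41/3,58/3] -> hit [46/3,58/3], descend [7, 17]
      N7 x:[46/3,52/3] y:[44/3,65/3] z:[47/3,18] -> hit [47/3,52/3], descend [3, 18]
        N3 x:[47/3,52/3] y:[44/3,16] z:[47/3,16] -> hit [47/3,16] leaf, test {P13@t=47/3}
        N18 x:[46/3,16] y:[61/3,65/3] z:[52/3,18] -> miss, prune
      N17 x:[18,70/3] y:[35/3,16] z:[41/3,58/3] -> miss, prune

order=[0, 20, 21, 9, 14, 26, 15, 23, 27, 7, 3, 18, 17]  |boxes|=13  |leaves|=1  hit=P13

== RESULT ==
13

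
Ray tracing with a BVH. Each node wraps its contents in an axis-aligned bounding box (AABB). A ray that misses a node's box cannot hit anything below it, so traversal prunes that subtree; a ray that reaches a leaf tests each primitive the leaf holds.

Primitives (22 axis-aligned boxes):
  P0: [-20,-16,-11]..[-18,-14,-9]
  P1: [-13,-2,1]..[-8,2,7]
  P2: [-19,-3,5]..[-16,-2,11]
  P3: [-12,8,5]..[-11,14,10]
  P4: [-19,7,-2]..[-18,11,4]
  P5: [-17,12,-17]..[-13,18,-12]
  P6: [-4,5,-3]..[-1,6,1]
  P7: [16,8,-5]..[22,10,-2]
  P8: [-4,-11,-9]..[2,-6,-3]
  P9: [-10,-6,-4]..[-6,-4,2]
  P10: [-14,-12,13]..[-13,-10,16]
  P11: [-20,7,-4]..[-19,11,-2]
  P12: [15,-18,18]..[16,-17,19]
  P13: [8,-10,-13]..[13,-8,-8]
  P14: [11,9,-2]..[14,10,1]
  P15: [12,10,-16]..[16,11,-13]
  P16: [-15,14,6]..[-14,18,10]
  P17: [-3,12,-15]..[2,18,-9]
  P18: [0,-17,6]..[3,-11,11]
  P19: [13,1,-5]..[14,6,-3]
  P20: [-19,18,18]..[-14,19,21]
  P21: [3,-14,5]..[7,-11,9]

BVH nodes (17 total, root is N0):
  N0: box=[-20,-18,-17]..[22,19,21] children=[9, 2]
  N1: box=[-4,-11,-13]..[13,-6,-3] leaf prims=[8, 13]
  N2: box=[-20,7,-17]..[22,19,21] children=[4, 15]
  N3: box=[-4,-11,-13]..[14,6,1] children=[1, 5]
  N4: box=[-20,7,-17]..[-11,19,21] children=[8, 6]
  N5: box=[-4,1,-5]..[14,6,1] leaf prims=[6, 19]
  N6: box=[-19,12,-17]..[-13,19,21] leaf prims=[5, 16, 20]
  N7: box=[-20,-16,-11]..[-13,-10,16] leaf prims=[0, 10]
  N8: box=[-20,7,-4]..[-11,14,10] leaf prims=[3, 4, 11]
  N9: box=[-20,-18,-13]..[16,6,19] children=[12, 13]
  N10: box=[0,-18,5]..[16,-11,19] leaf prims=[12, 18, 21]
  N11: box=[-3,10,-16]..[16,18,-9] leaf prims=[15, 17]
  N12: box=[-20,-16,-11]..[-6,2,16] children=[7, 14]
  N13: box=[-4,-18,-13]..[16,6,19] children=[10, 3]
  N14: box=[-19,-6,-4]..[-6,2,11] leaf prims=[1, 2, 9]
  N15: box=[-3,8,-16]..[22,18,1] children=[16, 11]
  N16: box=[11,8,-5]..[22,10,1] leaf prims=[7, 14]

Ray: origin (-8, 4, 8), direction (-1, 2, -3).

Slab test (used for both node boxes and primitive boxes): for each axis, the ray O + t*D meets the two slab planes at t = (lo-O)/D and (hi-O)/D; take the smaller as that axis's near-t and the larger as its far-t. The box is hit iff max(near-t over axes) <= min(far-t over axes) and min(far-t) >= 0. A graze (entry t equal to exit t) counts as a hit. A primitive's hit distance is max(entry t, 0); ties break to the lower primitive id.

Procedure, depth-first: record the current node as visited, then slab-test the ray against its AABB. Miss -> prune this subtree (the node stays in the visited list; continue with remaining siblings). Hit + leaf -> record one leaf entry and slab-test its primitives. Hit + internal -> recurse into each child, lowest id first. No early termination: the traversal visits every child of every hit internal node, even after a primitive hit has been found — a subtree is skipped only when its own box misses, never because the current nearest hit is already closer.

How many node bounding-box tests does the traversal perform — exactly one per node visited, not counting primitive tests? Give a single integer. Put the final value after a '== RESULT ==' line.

Traverse from the root:
N0 x:[-30,12] y:[-11,15/2] z:[-13/3,25/3] -> hit [-13/3,15/2], descend [2, 9]
  N2 x:[-30,12] y:[3/2,15/2] z:[-13/3,25/3] -> hit [3/2,15/2], descend [4, 15]
    N4 x:[3,12] y:[3/2,15/2] z:[-13/3,25/3] -> hit [3,15/2], descend [6, 8]
      N6 x:[5,11] y:[4,15/2] z:[-13/3,25/3] -> hit [5,15/2] leaf, test {P5@t=20/3, P16(miss), P20(miss)}
      N8 x:[3,12] y:[3/2,5] z:[-2/3,4] -> hit [3,4] leaf, test {P3(miss), P4(miss), P11(miss)}
    N15 x:[-30,-5] y:[2,7] z:[7/3,8] -> miss, prune
  N9 x:[-24,12] y:[-11,1] z:[-11/3,7] -> hit [-11/3,1], descend [12, 13]
    N12 x:[-2,12] y:[-10,-1] z:[-8/3,19/3] -> miss, prune
    N13 x:[-24,-4] y:[-11,1] z:[-11/3,7] -> miss, prune

9 AABB tests over nodes [0, 2, 4, 6, 8, 15, 9, 12, 13]; 2 leaves entered; closest P5.

== RESULT ==
9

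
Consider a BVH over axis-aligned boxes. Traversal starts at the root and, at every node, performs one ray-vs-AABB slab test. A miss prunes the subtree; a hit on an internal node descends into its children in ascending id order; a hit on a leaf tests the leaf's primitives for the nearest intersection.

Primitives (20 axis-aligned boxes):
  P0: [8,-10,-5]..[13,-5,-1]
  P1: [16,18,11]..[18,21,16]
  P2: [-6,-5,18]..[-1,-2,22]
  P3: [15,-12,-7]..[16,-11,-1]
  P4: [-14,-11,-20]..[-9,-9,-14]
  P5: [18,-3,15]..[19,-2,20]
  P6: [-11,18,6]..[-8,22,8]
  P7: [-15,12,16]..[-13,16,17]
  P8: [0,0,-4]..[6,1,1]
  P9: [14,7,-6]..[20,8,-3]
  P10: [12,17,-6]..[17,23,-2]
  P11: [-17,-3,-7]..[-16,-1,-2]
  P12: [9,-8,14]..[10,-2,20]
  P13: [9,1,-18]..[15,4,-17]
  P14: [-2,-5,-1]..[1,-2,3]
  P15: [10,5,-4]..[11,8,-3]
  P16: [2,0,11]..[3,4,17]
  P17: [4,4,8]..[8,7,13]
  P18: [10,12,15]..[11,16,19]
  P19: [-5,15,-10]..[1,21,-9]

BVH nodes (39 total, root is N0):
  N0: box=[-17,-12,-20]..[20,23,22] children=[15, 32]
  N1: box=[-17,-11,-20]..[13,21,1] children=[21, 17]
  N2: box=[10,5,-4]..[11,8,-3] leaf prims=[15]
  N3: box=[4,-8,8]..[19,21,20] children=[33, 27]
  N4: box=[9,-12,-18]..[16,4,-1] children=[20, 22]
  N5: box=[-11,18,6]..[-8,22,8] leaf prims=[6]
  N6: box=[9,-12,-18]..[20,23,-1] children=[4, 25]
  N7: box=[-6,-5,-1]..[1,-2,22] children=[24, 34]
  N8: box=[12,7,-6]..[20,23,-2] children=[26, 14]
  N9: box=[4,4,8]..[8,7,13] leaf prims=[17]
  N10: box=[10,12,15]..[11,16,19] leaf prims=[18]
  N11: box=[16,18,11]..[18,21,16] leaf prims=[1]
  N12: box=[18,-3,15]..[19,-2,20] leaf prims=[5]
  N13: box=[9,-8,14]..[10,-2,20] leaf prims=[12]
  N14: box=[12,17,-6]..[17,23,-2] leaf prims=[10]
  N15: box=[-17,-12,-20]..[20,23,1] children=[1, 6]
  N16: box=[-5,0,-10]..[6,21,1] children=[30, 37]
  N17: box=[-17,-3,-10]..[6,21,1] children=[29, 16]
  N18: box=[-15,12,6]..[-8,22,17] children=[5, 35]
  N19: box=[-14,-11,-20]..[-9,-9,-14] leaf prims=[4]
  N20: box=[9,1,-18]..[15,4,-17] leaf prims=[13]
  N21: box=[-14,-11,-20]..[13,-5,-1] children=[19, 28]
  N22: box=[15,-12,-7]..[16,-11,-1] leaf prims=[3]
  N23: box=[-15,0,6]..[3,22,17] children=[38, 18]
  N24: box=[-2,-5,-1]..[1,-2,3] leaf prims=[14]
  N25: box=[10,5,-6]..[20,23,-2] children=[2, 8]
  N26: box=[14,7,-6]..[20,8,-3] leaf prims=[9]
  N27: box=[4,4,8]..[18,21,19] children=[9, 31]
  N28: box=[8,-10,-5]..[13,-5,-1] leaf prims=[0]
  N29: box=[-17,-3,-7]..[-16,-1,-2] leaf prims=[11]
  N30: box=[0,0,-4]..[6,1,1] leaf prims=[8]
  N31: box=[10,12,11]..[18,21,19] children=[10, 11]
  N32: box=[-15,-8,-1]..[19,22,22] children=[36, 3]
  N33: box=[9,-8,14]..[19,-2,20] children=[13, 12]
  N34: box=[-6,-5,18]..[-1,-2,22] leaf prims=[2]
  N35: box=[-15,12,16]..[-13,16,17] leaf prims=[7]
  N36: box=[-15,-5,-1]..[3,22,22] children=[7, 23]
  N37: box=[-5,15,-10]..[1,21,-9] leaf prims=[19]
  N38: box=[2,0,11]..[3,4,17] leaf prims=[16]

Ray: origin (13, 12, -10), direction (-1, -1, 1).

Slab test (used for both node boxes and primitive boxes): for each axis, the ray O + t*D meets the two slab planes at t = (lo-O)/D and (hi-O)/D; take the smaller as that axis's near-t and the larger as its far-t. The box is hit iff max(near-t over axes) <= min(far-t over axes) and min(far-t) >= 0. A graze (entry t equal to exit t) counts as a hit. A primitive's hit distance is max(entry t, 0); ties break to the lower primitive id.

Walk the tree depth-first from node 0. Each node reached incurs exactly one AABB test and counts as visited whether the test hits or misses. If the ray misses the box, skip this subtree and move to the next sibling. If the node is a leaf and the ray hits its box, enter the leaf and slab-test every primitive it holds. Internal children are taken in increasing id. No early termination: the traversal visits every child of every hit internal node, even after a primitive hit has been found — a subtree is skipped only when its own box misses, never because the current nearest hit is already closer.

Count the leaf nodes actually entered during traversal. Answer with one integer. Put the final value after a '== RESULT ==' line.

Walk:
N0 x:[-7,30] y:[-11,24] z:[-10,32] -> hit [-7,24], descend [15, 32]
  N15 x:[-7,30] y:[-11,24] z:[-10,11] -> hit [-7,11], descend [1, 6]
    N1 x:[0,30] y:[-9,23] z:[-10,11] -> hit [0,11], descend [17, 21]
      N17 x:[7,30] y:[-9,15] z:[0,11] -> hit [7,11], descend [16, 29]
        N16 x:[7,18] y:[-9,12] z:[0,11] -> hit [7,11], descend [30, 37]
          N30 x:[7,13] y:[11,12] z:[6,11] -> hit [11,11] leaf, test {P8@t=11}
          N37 x:[12,18] y:[-9,-3] z:[0,1] -> miss, prune
        N29 x:[29,30] y:[13,15] z:[3,8] -> miss, prune
      N21 x:[0,27] y:[17,23] z:[-10,9] -> miss, prune
    N6 x:[-7,4] y:[-11,24] z:[-8,9] -> hit [-7,4], descend [4, 25]
      N4 x:[-3,4] y:[8,24] z:[-8,9] -> miss, prune
      N25 x:[-7,3] y:[-11,7] z:[4,8] -> miss, prune
  N32 x:[-6,28] y:[-10,20] z:[9,32] -> hit [9,20], descend [3, 36]
    N3 x:[-6,9] y:[-9,20] z:[18,30] -> miss, prune
    N36 x:[10,28] y:[-10,17] z:[9,32] -> hit [10,17], descend [7, 23]
      N7 x:[12,19] y:[14,17] z:[9,32] -> hit [14,17], descend [24, 34]
        N24 x:[12,15] y:[14,17] z:[9,13] -> miss, prune
        N34 x:[14,19] y:[14,17] z:[28,32] -> miss, prune
      N23 x:[10,28] y:[-10,12] z:[16,27] -> miss, prune

Visited [0, 15, 1, 17, 16, 30, 37, 29, 21, 6, 4, 25, 32, 3, 36, 7, 24, 34, 23]. Tests: 19 box, 1 leaf. Nearest: P8.

== RESULT ==
1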